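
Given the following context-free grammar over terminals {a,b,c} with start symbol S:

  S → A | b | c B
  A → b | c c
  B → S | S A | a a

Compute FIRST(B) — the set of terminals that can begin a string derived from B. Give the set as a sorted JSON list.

FIRST sets, iterate to fixpoint:
pass 1:
  A via A→b: +{b}
  A via A→c c: +{c}
  B via B→a a: +{a}
  S via S→A: +{b,c}
  FIRST(S)={b,c}  FIRST(A)={b,c}  FIRST(B)={a}
pass 2:
  B via B→S: +{b,c}
  FIRST(S)={b,c}  FIRST(A)={b,c}  FIRST(B)={a,b,c}
pass 3: (no change)
  FIRST(S)={b,c}  FIRST(A)={b,c}  FIRST(B)={a,b,c}

FIRST(B) = ["a", "b", "c"]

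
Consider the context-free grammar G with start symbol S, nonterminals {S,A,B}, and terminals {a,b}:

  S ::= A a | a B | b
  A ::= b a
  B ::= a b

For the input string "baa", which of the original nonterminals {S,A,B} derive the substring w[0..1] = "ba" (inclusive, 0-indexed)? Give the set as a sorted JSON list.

Convert to CNF:
  S -> A T1 | T1 B | b
  A -> T0 T1
  B -> T1 T0
  T0 -> b
  T1 -> a

Fill CYK table bottom-up — only the sub-triangle for w[0..1]:
  T[0,0] 'b' = {S,T0}  orig:{S}
  T[1,1] 'a' = {T1}  orig:{}
  T[0,1] 'ba' = {A}

Original NTs in T[0,1] deriving "ba": ["A"]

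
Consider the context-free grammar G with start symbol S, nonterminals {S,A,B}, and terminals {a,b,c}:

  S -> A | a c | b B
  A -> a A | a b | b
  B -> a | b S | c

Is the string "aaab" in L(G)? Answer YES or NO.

CNF form of G:
  S -> T0 A | T0 T1 | T0 T2 | T1 B | b
  A -> T0 A | T0 T1 | b
  B -> T1 S | a | c
  T0 -> a
  T1 -> b
  T2 -> c

CYK table (by increasing span):
  cell(0,0) a: {B,T0}  orig:{B}
  cell(1,1) a: {B,T0}  orig:{B}
  cell(2,2) a: {B,T0}  orig:{B}
  cell(3,3) b: {A,S,T1}  orig:{A,S}
  cell(0,1) aa: ∅
  cell(1,2) aa: ∅
  cell(2,3) ab: {A,S}
  cell(0,2) aaa: ∅
  cell(1,3) aab: {A,S}
  cell(0,3) aaab: {A,S}

S ∈ T[0,3] ⇒ YES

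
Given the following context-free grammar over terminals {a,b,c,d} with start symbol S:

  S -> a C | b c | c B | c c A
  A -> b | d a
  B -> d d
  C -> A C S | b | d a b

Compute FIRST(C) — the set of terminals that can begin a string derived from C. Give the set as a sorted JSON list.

FIRST sets, iterate to fixpoint:
pass 1:
  A via A→b: +{b}
  A via A→d a: +{d}
  B via B→d d: +{d}
  C via C→A C S: +{b,d}
  S via S→a C: +{a}
  S via S→b c: +{b}
  S via S→c B: +{c}
  FIRST[S]={a,b,c}  FIRST[A]={b,d}  FIRST[B]={d}  FIRST[C]={b,d}
pass 2: (no change)
  FIRST[S]={a,b,c}  FIRST[A]={b,d}  FIRST[B]={d}  FIRST[C]={b,d}

FIRST(C) = ["b", "d"]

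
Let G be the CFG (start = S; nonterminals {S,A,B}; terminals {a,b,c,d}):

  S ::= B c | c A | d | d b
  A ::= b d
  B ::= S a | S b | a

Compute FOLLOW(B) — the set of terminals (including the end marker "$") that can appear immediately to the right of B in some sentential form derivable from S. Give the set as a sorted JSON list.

Compute FIRST by fixpoint:
[1]
  A via A→b d: +{b}
  B via B→a: +{a}
  S via S→B c: +{a}
  S via S→c A: +{c}
  S via S→d: +{d}
  S: {a,c,d}  A: {b}  B: {a}
[2]
  B via B→S a: +{c,d}
  S: {a,c,d}  A: {b}  B: {a,c,d}
[3] done
  S: {a,c,d}  A: {b}  B: {a,c,d}

Compute FOLLOW by fixpoint:
initialize: $ ∈ FOLLOW(S)
iter 1:
  B→S a: FOLLOW(S) ⊇ FIRST(a) = {a}; new: +{a}
  B→S b: FOLLOW(S) ⊇ FIRST(b) = {b}; new: +{b}
  S→B c: FOLLOW(B) ⊇ FIRST(c) = {c}; new: +{c}
  S→c A: FOLLOW(A) ⊇ FOLLOW(S) ⊇ {$,a,b}; new: +{$,a,b}
  S: {$,a,b}  A: {$,a,b}  B: {c}
iter 2: (stable)
  S: {$,a,b}  A: {$,a,b}  B: {c}

FOLLOW(B) = ["c"]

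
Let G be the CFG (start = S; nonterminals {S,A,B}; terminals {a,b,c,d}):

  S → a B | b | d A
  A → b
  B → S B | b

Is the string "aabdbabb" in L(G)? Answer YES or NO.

CNF form of G:
  S -> T0 B | T1 A | b
  A -> b
  B -> S B | b
  T0 -> a
  T1 -> d

Fill CYK table bottom-up:
  T[0,0] 'a' = {T0}  orig:{}
  T[1,1] 'a' = {T0}  orig:{}
  T[2,2] 'b' = {A,B,S}
  T[3,3] 'd' = {T1}  orig:{}
  T[4,4] 'b' = {A,B,S}
  T[5,5] 'a' = {T0}  orig:{}
  T[6,6] 'b' = {A,B,S}
  T[7,7] 'b' = {A,B,S}
  T[0,1] 'aa' = ∅
  T[1,2] 'ab' = {S}
  T[2,3] 'bd' = ∅
  T[3,4] 'db' = {S}
  T[4,5] 'ba' = ∅
  T[5,6] 'ab' = {S}
  T[6,7] 'bb' = {B}
  T[0,2] 'aab' = ∅
  T[1,3] 'abd' = ∅
  T[2,4] 'bdb' = ∅
  T[3,5] 'dba' = ∅
  T[4,6] 'bab' = ∅
  T[5,7] 'abb' = {B,S}
  T[0,3] 'aabd' = ∅
  T[1,4] 'abdb' = ∅
  T[2,5] 'bdba' = ∅
  T[3,6] 'dbab' = ∅
  T[4,7] 'babb' = {B}
  T[0,4] 'aabdb' = ∅
  T[1,5] 'abdba' = ∅
  T[2,6] 'bdbab' = ∅
  T[3,7] 'dbabb' = {B}
  T[0,5] 'aabdba' = ∅
  T[1,6] 'abdbab' = ∅
  T[2,7] 'bdbabb' = {B}
  T[0,6] 'aabdbab' = ∅
  T[1,7] 'abdbabb' = {B,S}
  T[0,7] 'aabdbabb' = {S}

S ∈ T[0,7] ⇒ YES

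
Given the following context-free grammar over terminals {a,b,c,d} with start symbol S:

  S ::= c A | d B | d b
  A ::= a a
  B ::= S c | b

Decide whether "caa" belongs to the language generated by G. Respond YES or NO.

CNF form of G:
  S -> T1 A | T2 B | T2 T3
  A -> T0 T0
  B -> S T1 | b
  T0 -> a
  T1 -> c
  T2 -> d
  T3 -> b

CYK fill:
  [0..0]={T1}  "c"  orig:{}
  [1..1]={T0}  "a"  orig:{}
  [2..2]={T0}  "a"  orig:{}
  [0..1]=∅  "ca"
  [1..2]={A}  "aa"
  [0..2]={S}  "caa"

S ∈ T[0,2] ⇒ YES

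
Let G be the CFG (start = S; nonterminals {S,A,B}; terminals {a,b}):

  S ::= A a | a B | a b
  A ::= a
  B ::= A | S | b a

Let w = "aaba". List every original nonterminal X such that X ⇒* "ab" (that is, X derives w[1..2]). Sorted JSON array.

CNF form of G:
  S -> A T0 | T0 B | T0 T1
  A -> a
  B -> A T0 | T0 B | T0 T1 | T1 T0 | a
  T0 -> a
  T1 -> b

Fill CYK table bottom-up, restricted to cells inside w[1..2]:
  [1..1]={A,B,T0}  "a"  orig:{A,B}
  [2..2]={T1}  "b"  orig:{}
  [1..2]={B,S}  "ab"

Original NTs in T[1,2] deriving "ab": ["B", "S"]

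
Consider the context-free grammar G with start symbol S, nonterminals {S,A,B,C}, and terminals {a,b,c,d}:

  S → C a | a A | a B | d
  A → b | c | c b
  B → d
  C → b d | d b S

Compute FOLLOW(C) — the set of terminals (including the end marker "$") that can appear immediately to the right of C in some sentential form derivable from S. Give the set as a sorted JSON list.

FIRST sets, iterate to fixpoint:
[1]
  A via A→b: +{b}
  A via A→c: +{c}
  B via B→d: +{d}
  C via C→b d: +{b}
  C via C→d b S: +{d}
  S via S→C a: +{b,d}
  S via S→a A: +{a}
  FIRST[S]={a,b,d}  FIRST[A]={b,c}  FIRST[B]={d}  FIRST[C]={b,d}
[2] done
  FIRST[S]={a,b,d}  FIRST[A]={b,c}  FIRST[B]={d}  FIRST[C]={b,d}

FOLLOW iteration:
seed FOLLOW(S) with $
round 1:
  S→C a: FOLLOW(C) ⊇ FIRST(a) = {a}; new: +{a}
  S→a A: FOLLOW(A) ⊇ FOLLOW(S) ⊇ {$}; new: +{$}
  S→a B: FOLLOW(B) ⊇ FOLLOW(S) ⊇ {$}; new: +{$}
  FOLLOW[S]={$}  FOLLOW[A]={$}  FOLLOW[B]={$}  FOLLOW[C]={a}
round 2:
  C→d b S: FOLLOW(S) ⊇ FOLLOW(C) ⊇ {a}; new: +{a}
  S→a A: FOLLOW(A) ⊇ FOLLOW(S) ⊇ {$,a}; new: +{a}
  S→a B: FOLLOW(B) ⊇ FOLLOW(S) ⊇ {$,a}; new: +{a}
  FOLLOW[S]={$,a}  FOLLOW[A]={$,a}  FOLLOW[B]={$,a}  FOLLOW[C]={a}
round 3: (no change)
  FOLLOW[S]={$,a}  FOLLOW[A]={$,a}  FOLLOW[B]={$,a}  FOLLOW[C]={a}

FOLLOW(C) = ["a"]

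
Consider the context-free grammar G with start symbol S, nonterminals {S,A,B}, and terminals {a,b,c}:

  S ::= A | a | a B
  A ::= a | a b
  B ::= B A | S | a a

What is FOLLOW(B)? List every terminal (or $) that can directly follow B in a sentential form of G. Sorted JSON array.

Compute FIRST by fixpoint:
[1]
  A via A→a: +{a}
  B via B→a a: +{a}
  S via S→A: +{a}
  FIRST[S]={a}  FIRST[A]={a}  FIRST[B]={a}
[2] (stable)
  FIRST[S]={a}  FIRST[A]={a}  FIRST[B]={a}

Compute FOLLOW by fixpoint:
seed FOLLOW(S) with $
pass 1:
  B→B A: FOLLOW(B) ⊇ FIRST(A) = {a}; new: +{a}
  B→B A: FOLLOW(A) ⊇ FOLLOW(B) ⊇ {a}; new: +{a}
  B→S: FOLLOW(S) ⊇ FOLLOW(B) ⊇ {a}; new: +{a}
  S→A: FOLLOW(A) ⊇ FOLLOW(S) ⊇ {$,a}; new: +{$}
  S→a B: FOLLOW(B) ⊇ FOLLOW(S) ⊇ {$,a}; new: +{$}
  S: {$,a}  A: {$,a}  B: {$,a}
pass 2: done
  S: {$,a}  A: {$,a}  B: {$,a}

FOLLOW(B) = ["$", "a"]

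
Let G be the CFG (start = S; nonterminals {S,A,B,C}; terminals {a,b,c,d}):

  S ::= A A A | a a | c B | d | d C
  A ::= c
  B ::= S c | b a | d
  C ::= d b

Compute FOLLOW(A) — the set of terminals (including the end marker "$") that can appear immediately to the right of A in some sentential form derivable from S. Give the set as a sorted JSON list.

FIRST sets, iterate to fixpoint:
iter 1:
  A via A→c: +{c}
  B via B→b a: +{b}
  B via B→d: +{d}
  C via C→d b: +{d}
  S via S→A A A: +{c}
  S via S→a a: +{a}
  S via S→d: +{d}
  FIRST[S]={a,c,d}  FIRST[A]={c}  FIRST[B]={b,d}  FIRST[C]={d}
iter 2:
  B via B→S c: +{a,c}
  FIRST[S]={a,c,d}  FIRST[A]={c}  FIRST[B]={a,b,c,d}  FIRST[C]={d}
iter 3: (stable)
  FIRST[S]={a,c,d}  FIRST[A]={c}  FIRST[B]={a,b,c,d}  FIRST[C]={d}

Compute FOLLOW by fixpoint:
initialize: $ ∈ FOLLOW(S)
[1]
  B→S c: FOLLOW(S) ⊇ FIRST(c) = {c}; new: +{c}
  S→A A A: FOLLOW(A) ⊇ FIRST(A) = {c}; new: +{c}
  S→A A A: FOLLOW(A) ⊇ FOLLOW(S) ⊇ {$,c}; new: +{$}
  S→c B: FOLLOW(B) ⊇ FOLLOW(S) ⊇ {$,c}; new: +{$,c}
  S→d C: FOLLOW(C) ⊇ FOLLOW(S) ⊇ {$,c}; new: +{$,c}
  FOLLOW(S)={$,c}  FOLLOW(A)={$,c}  FOLLOW(B)={$,c}  FOLLOW(C)={$,c}
[2] (no change)
  FOLLOW(S)={$,c}  FOLLOW(A)={$,c}  FOLLOW(B)={$,c}  FOLLOW(C)={$,c}

FOLLOW(A) = ["$", "c"]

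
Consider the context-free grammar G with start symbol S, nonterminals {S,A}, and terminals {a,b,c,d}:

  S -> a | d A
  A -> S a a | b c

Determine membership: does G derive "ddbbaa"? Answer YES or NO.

CNF form of G:
  S -> T3 A | a
  A -> S X4 | T1 T2
  T0 -> a
  T1 -> b
  T2 -> c
  T3 -> d
  X4 -> T0 T0

Fill CYK table bottom-up:
  T[0,0] 'd' = {T3}  orig:{}
  T[1,1] 'd' = {T3}  orig:{}
  T[2,2] 'b' = {T1}  orig:{}
  T[3,3] 'b' = {T1}  orig:{}
  T[4,4] 'a' = {S,T0}  orig:{S}
  T[5,5] 'a' = {S,T0}  orig:{S}
  T[0,1] 'dd' = ∅
  T[1,2] 'db' = ∅
  T[2,3] 'bb' = ∅
  T[3,4] 'ba' = ∅
  T[4,5] 'aa' = {X4}  orig:{}
  T[0,2] 'ddb' = ∅
  T[1,3] 'dbb' = ∅
  T[2,4] 'bba' = ∅
  T[3,5] 'baa' = ∅
  T[0,3] 'ddbb' = ∅
  T[1,4] 'dbba' = ∅
  T[2,5] 'bbaa' = ∅
  T[0,4] 'ddbba' = ∅
  T[1,5] 'dbbaa' = ∅
  T[0,5] 'ddbbaa' = ∅

S ∉ T[0,5] ⇒ NO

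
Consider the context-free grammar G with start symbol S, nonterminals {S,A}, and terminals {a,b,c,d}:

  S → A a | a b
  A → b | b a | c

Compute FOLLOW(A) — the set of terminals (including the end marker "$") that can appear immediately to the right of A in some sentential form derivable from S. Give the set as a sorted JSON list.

Compute FIRST by fixpoint:
[1]
  A via A→b: +{b}
  A via A→c: +{c}
  S via S→A a: +{b,c}
  S via S→a b: +{a}
  FIRST(S)={a,b,c}  FIRST(A)={b,c}
[2] (no change)
  FIRST(S)={a,b,c}  FIRST(A)={b,c}

FOLLOW sets:
FOLLOW(S) := {$}
[1]
  S→A a: FOLLOW(A) ⊇ FIRST(a) = {a}; new: +{a}
  FOLLOW[S]={$}  FOLLOW[A]={a}
[2] (no change)
  FOLLOW[S]={$}  FOLLOW[A]={a}

FOLLOW(A) = ["a"]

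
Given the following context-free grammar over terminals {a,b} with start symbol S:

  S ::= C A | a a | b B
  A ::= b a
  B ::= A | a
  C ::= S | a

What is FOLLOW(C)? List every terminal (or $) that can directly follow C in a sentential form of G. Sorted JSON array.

Compute FIRST by fixpoint:
pass 1:
  A via A→b a: +{b}
  B via B→A: +{b}
  B via B→a: +{a}
  C via C→a: +{a}
  S via S→C A: +{a}
  S via S→b B: +{b}
  S: {a,b}  A: {b}  B: {a,b}  C: {a}
pass 2:
  C via C→S: +{b}
  S: {a,b}  A: {b}  B: {a,b}  C: {a,b}
pass 3: done
  S: {a,b}  A: {b}  B: {a,b}  C: {a,b}

FOLLOW sets:
initialize: $ ∈ FOLLOW(S)
[1]
  S→C A: FOLLOW(C) ⊇ FIRST(A) = {b}; new: +{b}
  S→C A: FOLLOW(A) ⊇ FOLLOW(S) ⊇ {$}; new: +{$}
  S→b B: FOLLOW(B) ⊇ FOLLOW(S) ⊇ {$}; new: +{$}
  FOLLOW[S]={$}  FOLLOW[A]={$}  FOLLOW[B]={$}  FOLLOW[C]={b}
[2]
  C→S: FOLLOW(S) ⊇ FOLLOW(C) ⊇ {b}; new: +{b}
  S→C A: FOLLOW(A) ⊇ FOLLOW(S) ⊇ {$,b}; new: +{b}
  S→b B: FOLLOW(B) ⊇ FOLLOW(S) ⊇ {$,b}; new: +{b}
  FOLLOW[S]={$,b}  FOLLOW[A]={$,b}  FOLLOW[B]={$,b}  FOLLOW[C]={b}
[3] — fixpoint
  FOLLOW[S]={$,b}  FOLLOW[A]={$,b}  FOLLOW[B]={$,b}  FOLLOW[C]={b}

FOLLOW(C) = ["b"]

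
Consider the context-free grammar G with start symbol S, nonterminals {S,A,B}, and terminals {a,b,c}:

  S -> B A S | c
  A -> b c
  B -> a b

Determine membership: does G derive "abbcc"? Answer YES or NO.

CNF form of G:
  S -> B X3 | c
  A -> T0 T1
  B -> T2 T0
  T0 -> b
  T1 -> c
  T2 -> a
  X3 -> A S

CYK fill:
  [0..0]={T2}  "a"  orig:{}
  [1..1]={T0}  "b"  orig:{}
  [2..2]={T0}  "b"  orig:{}
  [3..3]={S,T1}  "c"  orig:{S}
  [4..4]={S,T1}  "c"  orig:{S}
  [0..1]={B}  "ab"
  [1..2]=∅  "bb"
  [2..3]={A}  "bc"
  [3..4]=∅  "cc"
  [0..2]=∅  "abb"
  [1..3]=∅  "bbc"
  [2..4]={X3}  "bcc"  orig:{}
  [0..3]=∅  "abbc"
  [1..4]=∅  "bbcc"
  [0..4]={S}  "abbcc"

S ∈ T[0,4] ⇒ YES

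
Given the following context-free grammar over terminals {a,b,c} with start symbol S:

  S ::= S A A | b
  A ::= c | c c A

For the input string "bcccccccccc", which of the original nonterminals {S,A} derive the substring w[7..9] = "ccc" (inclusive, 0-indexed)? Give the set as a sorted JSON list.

Convert to CNF:
  S -> S X2 | b
  A -> T0 X1 | c
  T0 -> c
  X1 -> T0 A
  X2 -> A A

Fill CYK table bottom-up, restricted to cells inside w[7..9]:
  [7..7]={A,T0}  "c"  orig:{A}
  [8..8]={A,T0}  "c"  orig:{A}
  [9..9]={A,T0}  "c"  orig:{A}
  [7..8]={X1,X2}  "cc"  orig:{}
  [8..9]={X1,X2}  "cc"  orig:{}
  [7..9]={A}  "ccc"

Original NTs in T[7,9] deriving "ccc": ["A"]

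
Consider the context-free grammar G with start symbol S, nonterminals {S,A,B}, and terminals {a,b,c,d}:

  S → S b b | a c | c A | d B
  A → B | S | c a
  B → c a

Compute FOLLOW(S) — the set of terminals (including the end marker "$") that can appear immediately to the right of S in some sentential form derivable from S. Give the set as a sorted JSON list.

Compute FIRST by fixpoint:
iter 1:
  A via A→c a: +{c}
  B via B→c a: +{c}
  S via S→a c: +{a}
  S via S→c A: +{c}
  S via S→d B: +{d}
  S: {a,c,d}  A: {c}  B: {c}
iter 2:
  A via A→S: +{a,d}
  S: {a,c,d}  A: {a,c,d}  B: {c}
iter 3: (stable)
  S: {a,c,d}  A: {a,c,d}  B: {c}

FOLLOW iteration:
seed FOLLOW(S) with $
pass 1:
  S→S b b: FOLLOW(S) ⊇ FIRST(b) = {b}; new: +{b}
  S→c A: FOLLOW(A) ⊇ FOLLOW(S) ⊇ {$,b}; new: +{$,b}
  S→d B: FOLLOW(B) ⊇ FOLLOW(S) ⊇ {$,b}; new: +{$,b}
  FOLLOW(S)={$,b}  FOLLOW(A)={$,b}  FOLLOW(B)={$,b}
pass 2: (stable)
  FOLLOW(S)={$,b}  FOLLOW(A)={$,b}  FOLLOW(B)={$,b}

FOLLOW(S) = ["$", "b"]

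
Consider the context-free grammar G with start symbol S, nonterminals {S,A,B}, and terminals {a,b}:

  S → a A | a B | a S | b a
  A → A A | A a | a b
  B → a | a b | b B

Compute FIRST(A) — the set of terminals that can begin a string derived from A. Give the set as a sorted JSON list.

FIRST iteration:
round 1:
  A via A→a b: +{a}
  B via B→a: +{a}
  B via B→b B: +{b}
  S via S→a A: +{a}
  S via S→b a: +{b}
  FIRST[S]={a,b}  FIRST[A]={a}  FIRST[B]={a,b}
round 2: done
  FIRST[S]={a,b}  FIRST[A]={a}  FIRST[B]={a,b}

FIRST(A) = ["a"]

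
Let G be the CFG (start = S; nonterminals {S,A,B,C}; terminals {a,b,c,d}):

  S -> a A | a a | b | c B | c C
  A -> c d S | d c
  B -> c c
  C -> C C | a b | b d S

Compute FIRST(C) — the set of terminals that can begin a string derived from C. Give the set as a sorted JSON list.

Compute FIRST by fixpoint:
round 1:
  A via A→c d S: +{c}
  A via A→d c: +{d}
  B via B→c c: +{c}
  C via C→a b: +{a}
  C via C→b d S: +{b}
  S via S→a A: +{a}
  S via S→b: +{b}
  S via S→c B: +{c}
  FIRST(S)={a,b,c}  FIRST(A)={c,d}  FIRST(B)={c}  FIRST(C)={a,b}
round 2: (no change)
  FIRST(S)={a,b,c}  FIRST(A)={c,d}  FIRST(B)={c}  FIRST(C)={a,b}

FIRST(C) = ["a", "b"]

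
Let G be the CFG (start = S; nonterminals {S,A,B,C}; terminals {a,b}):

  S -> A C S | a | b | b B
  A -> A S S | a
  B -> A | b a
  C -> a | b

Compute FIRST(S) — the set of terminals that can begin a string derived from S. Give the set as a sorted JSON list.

Compute FIRST by fixpoint:
round 1:
  A via A→a: +{a}
  B via B→A: +{a}
  B via B→b a: +{b}
  C via C→a: +{a}
  C via C→b: +{b}
  S via S→A C S: +{a}
  S via S→b: +{b}
  FIRST(S)={a,b}  FIRST(A)={a}  FIRST(B)={a,b}  FIRST(C)={a,b}
round 2: — fixpoint
  FIRST(S)={a,b}  FIRST(A)={a}  FIRST(B)={a,b}  FIRST(C)={a,b}

FIRST(S) = ["a", "b"]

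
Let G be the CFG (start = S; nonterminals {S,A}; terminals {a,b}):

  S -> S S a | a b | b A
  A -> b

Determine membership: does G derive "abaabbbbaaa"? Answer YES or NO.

Convert to CNF:
  S -> S X2 | T0 T1 | T1 A
  A -> b
  T0 -> a
  T1 -> b
  X2 -> S T0

CYK table (by increasing span):
  T[0,0] 'a' = {T0}  orig:{}
  T[1,1] 'b' = {A,T1}  orig:{A}
  T[2,2] 'a' = {T0}  orig:{}
  T[3,3] 'a' = {T0}  orig:{}
  T[4,4] 'b' = {A,T1}  orig:{A}
  T[5,5] 'b' = {A,T1}  orig:{A}
  T[6,6] 'b' = {A,T1}  orig:{A}
  T[7,7] 'b' = {A,T1}  orig:{A}
  T[8,8] 'a' = {T0}  orig:{}
  T[9,9] 'a' = {T0}  orig:{}
  T[10,10] 'a' = {T0}  orig:{}
  T[0,1] 'ab' = {S}
  T[1,2] 'ba' = ∅
  T[2,3] 'aa' = ∅
  T[3,4] 'ab' = {S}
  T[4,5] 'bb' = {S}
  T[5,6] 'bb' = {S}
  T[6,7] 'bb' = {S}
  T[7,8] 'ba' = ∅
  T[8,9] 'aa' = ∅
  T[9,10] 'aa' = ∅
  T[0,2] 'aba' = {X2}  orig:{}
  T[1,3] 'baa' = ∅
  T[2,4] 'aab' = ∅
  T[3,5] 'abb' = ∅
  T[4,6] 'bbb' = ∅
  T[5,7] 'bbb' = ∅
  T[6,8] 'bba' = {X2}  orig:{}
  T[7,9] 'baa' = ∅
  T[8,10] 'aaa' = ∅
  T[0,3] 'abaa' = ∅
  T[1,4] 'baab' = ∅
  T[2,5] 'aabb' = ∅
  T[3,6] 'abbb' = ∅
  T[4,7] 'bbbb' = ∅
  T[5,8] 'bbba' = ∅
  T[6,9] 'bbaa' = ∅
  T[7,10] 'baaa' = ∅
  T[0,4] 'abaab' = ∅
  T[1,5] 'baabb' = ∅
  T[2,6] 'aabbb' = ∅
  T[3,7] 'abbbb' = ∅
  T[4,8] 'bbbba' = {S}
  T[5,9] 'bbbaa' = ∅
  T[6,10] 'bbaaa' = ∅
  T[0,5] 'abaabb' = ∅
  T[1,6] 'baabbb' = ∅
  T[2,7] 'aabbbb' = ∅
  T[3,8] 'abbbba' = ∅
  T[4,9] 'bbbbaa' = {X2}  orig:{}
  T[5,10] 'bbbaaa' = ∅
  T[0,6] 'abaabbb' = ∅
  T[1,7] 'baabbbb' = ∅
  T[2,8] 'aabbbba' = ∅
  T[3,9] 'abbbbaa' = ∅
  T[4,10] 'bbbbaaa' = ∅
  T[0,7] 'abaabbbb' = ∅
  T[1,8] 'baabbbba' = ∅
  T[2,9] 'aabbbbaa' = ∅
  T[3,10] 'abbbbaaa' = ∅
  T[0,8] 'abaabbbba' = ∅
  T[1,9] 'baabbbbaa' = ∅
  T[2,10] 'aabbbbaaa' = ∅
  T[0,9] 'abaabbbbaa' = ∅
  T[1,10] 'baabbbbaaa' = ∅
  T[0,10] 'abaabbbbaaa' = ∅

S ∉ T[0,10] ⇒ NO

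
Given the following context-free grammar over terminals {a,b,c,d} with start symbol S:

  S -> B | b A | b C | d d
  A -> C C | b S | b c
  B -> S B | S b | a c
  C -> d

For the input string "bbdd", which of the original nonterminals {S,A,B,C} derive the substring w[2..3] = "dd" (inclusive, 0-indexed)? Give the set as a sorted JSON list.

CNF form of G:
  S -> S B | S T0 | T0 A | T0 C | T2 T1 | T3 T3
  A -> C C | T0 S | T0 T1
  B -> S B | S T0 | T2 T1
  C -> d
  T0 -> b
  T1 -> c
  T2 -> a
  T3 -> d

Fill CYK table bottom-up — only the sub-triangle for w[2..3]:
  [2..2]={C,T3}  "d"  orig:{C}
  [3..3]={C,T3}  "d"  orig:{C}
  [2..3]={A,S}  "dd"

Original NTs in T[2,3] deriving "dd": ["A", "S"]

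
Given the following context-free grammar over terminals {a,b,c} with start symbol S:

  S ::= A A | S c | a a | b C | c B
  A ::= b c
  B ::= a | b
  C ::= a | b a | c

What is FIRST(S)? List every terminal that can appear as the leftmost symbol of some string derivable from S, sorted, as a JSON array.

FIRST iteration:
iter 1:
  A via A→b c: +{b}
  B via B→a: +{a}
  B via B→b: +{b}
  C via C→a: +{a}
  C via C→b a: +{b}
  C via C→c: +{c}
  S via S→A A: +{b}
  S via S→a a: +{a}
  S via S→c B: +{c}
  S: {a,b,c}  A: {b}  B: {a,b}  C: {a,b,c}
iter 2: (no change)
  S: {a,b,c}  A: {b}  B: {a,b}  C: {a,b,c}

FIRST(S) = ["a", "b", "c"]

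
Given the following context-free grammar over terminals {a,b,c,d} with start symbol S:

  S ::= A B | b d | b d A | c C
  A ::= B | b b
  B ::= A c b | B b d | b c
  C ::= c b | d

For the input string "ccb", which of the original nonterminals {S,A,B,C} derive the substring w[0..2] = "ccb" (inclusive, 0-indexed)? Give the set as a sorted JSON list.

CNF form of G:
  S -> A B | T0 C | T1 T2 | T1 X7
  A -> A X3 | B X4 | T1 T0 | T1 T1
  B -> A X5 | B X6 | T1 T0
  C -> T0 T1 | d
  T0 -> c
  T1 -> b
  T2 -> d
  X3 -> T0 T1
  X4 -> T1 T2
  X5 -> T0 T1
  X6 -> T1 T2
  X7 -> T2 A

CYK table (by increasing span) — only the sub-triangle for w[0..2]:
  cell(0,0) c: {T0}  orig:{}
  cell(1,1) c: {T0}  orig:{}
  cell(2,2) b: {T1}  orig:{}
  cell(0,1) cc: ∅
  cell(1,2) cb: {C,X3,X5}  orig:{C}
  cell(0,2) ccb: {S}

Original NTs in T[0,2] deriving "ccb": ["S"]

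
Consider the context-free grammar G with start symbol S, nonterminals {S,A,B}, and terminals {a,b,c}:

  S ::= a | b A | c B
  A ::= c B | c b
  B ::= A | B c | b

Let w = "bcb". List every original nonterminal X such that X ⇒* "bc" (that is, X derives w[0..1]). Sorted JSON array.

CNF form of G:
  S -> T0 B | T1 A | a
  A -> T0 B | T0 T1
  B -> B T0 | T0 B | T0 T1 | b
  T0 -> c
  T1 -> b

Fill CYK table bottom-up (cells [i..j] with 0 ≤ i ≤ j ≤ 1 only):
  cell(0,0) b: {B,T1}  orig:{B}
  cell(1,1) c: {T0}  orig:{}
  cell(0,1) bc: {B}

Original NTs in T[0,1] deriving "bc": ["B"]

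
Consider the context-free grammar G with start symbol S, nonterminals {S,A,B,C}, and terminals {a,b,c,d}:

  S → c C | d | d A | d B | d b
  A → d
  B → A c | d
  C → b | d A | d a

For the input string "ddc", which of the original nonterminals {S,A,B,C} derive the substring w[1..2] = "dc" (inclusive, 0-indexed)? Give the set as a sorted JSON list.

Convert to CNF:
  S -> T0 C | T1 A | T1 B | T1 T3 | d
  A -> d
  B -> A T0 | d
  C -> T1 A | T1 T2 | b
  T0 -> c
  T1 -> d
  T2 -> a
  T3 -> b

Fill CYK table bottom-up, restricted to cells inside w[1..2]:
  cell(1,1) d: {A,B,S,T1}  orig:{A,B,S}
  cell(2,2) c: {T0}  orig:{}
  cell(1,2) dc: {B}

Original NTs in T[1,2] deriving "dc": ["B"]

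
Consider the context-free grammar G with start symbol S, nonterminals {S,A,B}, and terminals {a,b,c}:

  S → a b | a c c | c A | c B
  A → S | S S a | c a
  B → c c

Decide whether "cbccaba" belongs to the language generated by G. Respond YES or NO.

CNF form of G:
  S -> T0 T1 | T0 X5 | T2 A | T2 B
  A -> S X3 | T0 T1 | T0 X4 | T2 A | T2 B | T2 T0
  B -> T2 T2
  T0 -> a
  T1 -> b
  T2 -> c
  X3 -> S T0
  X4 -> T2 T2
  X5 -> T2 T2

Fill CYK table bottom-up:
  [0..0]={T2}  "c"  orig:{}
  [1..1]={T1}  "b"  orig:{}
  [2..2]={T2}  "c"  orig:{}
  [3..3]={T2}  "c"  orig:{}
  [4..4]={T0}  "a"  orig:{}
  [5..5]={T1}  "b"  orig:{}
  [6..6]={T0}  "a"  orig:{}
  [0..1]=∅  "cb"
  [1..2]=∅  "bc"
  [2..3]={B,X4,X5}  "cc"  orig:{B}
  [3..4]={A}  "ca"
  [4..5]={A,S}  "ab"
  [5..6]=∅  "ba"
  [0..2]=∅  "cbc"
  [1..3]=∅  "bcc"
  [2..4]={A,S}  "cca"
  [3..5]={A,S}  "cab"
  [4..6]={X3}  "aba"  orig:{}
  [0..3]=∅  "cbcc"
  [1..4]=∅  "bcca"
  [2..5]={A,S}  "ccab"
  [3..6]={X3}  "caba"  orig:{}
  [0..4]=∅  "cbcca"
  [1..5]=∅  "bccab"
  [2..6]={X3}  "ccaba"  orig:{}
  [0..5]=∅  "cbccab"
  [1..6]=∅  "bccaba"
  [0..6]=∅  "cbccaba"

S ∉ T[0,6] ⇒ NO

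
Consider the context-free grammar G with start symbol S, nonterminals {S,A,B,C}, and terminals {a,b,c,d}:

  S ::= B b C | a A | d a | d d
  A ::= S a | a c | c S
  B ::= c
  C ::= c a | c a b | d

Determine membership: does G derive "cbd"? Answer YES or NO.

Convert to CNF:
  S -> B X5 | T0 A | T3 T0 | T3 T3
  A -> S T0 | T0 T1 | T1 S
  B -> c
  C -> T1 T0 | T1 X4 | d
  T0 -> a
  T1 -> c
  T2 -> b
  T3 -> d
  X4 -> T0 T2
  X5 -> T2 C

CYK table (by increasing span):
  [0..0]={B,T1}  "c"  orig:{B}
  [1..1]={T2}  "b"  orig:{}
  [2..2]={C,T3}  "d"  orig:{C}
  [0..1]=∅  "cb"
  [1..2]={X5}  "bd"  orig:{}
  [0..2]={S}  "cbd"

S ∈ T[0,2] ⇒ YES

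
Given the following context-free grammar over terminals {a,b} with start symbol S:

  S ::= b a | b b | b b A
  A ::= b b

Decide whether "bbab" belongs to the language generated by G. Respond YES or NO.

CNF form of G:
  S -> T0 T0 | T0 T1 | T0 X2
  A -> T0 T0
  T0 -> b
  T1 -> a
  X2 -> T0 A

CYK table (by increasing span):
  cell(0,0) b: {T0}  orig:{}
  cell(1,1) b: {T0}  orig:{}
  cell(2,2) a: {T1}  orig:{}
  cell(3,3) b: {T0}  orig:{}
  cell(0,1) bb: {A,S}
  cell(1,2) ba: {S}
  cell(2,3) ab: ∅
  cell(0,2) bba: ∅
  cell(1,3) bab: ∅
  cell(0,3) bbab: ∅

S ∉ T[0,3] ⇒ NO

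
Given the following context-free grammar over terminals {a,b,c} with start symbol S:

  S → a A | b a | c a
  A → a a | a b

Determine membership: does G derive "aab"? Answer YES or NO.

Convert to CNF:
  S -> T0 A | T1 T0 | T2 T0
  A -> T0 T0 | T0 T1
  T0 -> a
  T1 -> b
  T2 -> c

CYK fill:
  [0..0]={T0}  "a"  orig:{}
  [1..1]={T0}  "a"  orig:{}
  [2..2]={T1}  "b"  orig:{}
  [0..1]={A}  "aa"
  [1..2]={A}  "ab"
  [0..2]={S}  "aab"

S ∈ T[0,2] ⇒ YES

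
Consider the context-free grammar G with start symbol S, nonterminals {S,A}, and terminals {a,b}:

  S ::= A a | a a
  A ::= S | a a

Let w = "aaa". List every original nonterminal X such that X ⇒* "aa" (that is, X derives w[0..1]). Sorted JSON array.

Convert to CNF:
  S -> A T0 | T0 T0
  A -> A T0 | T0 T0
  T0 -> a

CYK table (by increasing span), restricted to cells inside w[0..1]:
  cell(0,0) a: {T0}  orig:{}
  cell(1,1) a: {T0}  orig:{}
  cell(0,1) aa: {A,S}

Original NTs in T[0,1] deriving "aa": ["A", "S"]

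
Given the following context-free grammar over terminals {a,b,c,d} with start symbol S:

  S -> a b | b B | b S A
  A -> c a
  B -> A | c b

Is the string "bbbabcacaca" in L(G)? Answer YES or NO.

Convert to CNF:
  S -> T1 T2 | T2 B | T2 X3
  A -> T0 T1
  B -> T0 T1 | T0 T2
  T0 -> c
  T1 -> a
  T2 -> b
  X3 -> S A

Fill CYK table bottom-up:
  [0..0]={T2}  "b"  orig:{}
  [1..1]={T2}  "b"  orig:{}
  [2..2]={T2}  "b"  orig:{}
  [3..3]={T1}  "a"  orig:{}
  [4..4]={T2}  "b"  orig:{}
  [5..5]={T0}  "c"  orig:{}
  [6..6]={T1}  "a"  orig:{}
  [7..7]={T0}  "c"  orig:{}
  [8..8]={T1}  "a"  orig:{}
  [9..9]={T0}  "c"  orig:{}
  [10..10]={T1}  "a"  orig:{}
  [0..1]=∅  "bb"
  [1..2]=∅  "bb"
  [2..3]=∅  "ba"
  [3..4]={S}  "ab"
  [4..5]=∅  "bc"
  [5..6]={A,B}  "ca"
  [6..7]=∅  "ac"
  [7..8]={A,B}  "ca"
  [8..9]=∅  "ac"
  [9..10]={A,B}  "ca"
  [0..2]=∅  "bbb"
  [1..3]=∅  "bba"
  [2..4]=∅  "bab"
  [3..5]=∅  "abc"
  [4..6]={S}  "bca"
  [5..7]=∅  "cac"
  [6..8]=∅  "aca"
  [7..9]=∅  "cac"
  [8..10]=∅  "aca"
  [0..3]=∅  "bbba"
  [1..4]=∅  "bbab"
  [2..5]=∅  "babc"
  [3..6]={X3}  "abca"  orig:{}
  [4..7]=∅  "bcac"
  [5..8]=∅  "caca"
  [6..9]=∅  "acac"
  [7..10]=∅  "caca"
  [0..4]=∅  "bbbab"
  [1..5]=∅  "bbabc"
  [2..6]={S}  "babca"
  [3..7]=∅  "abcac"
  [4..8]={X3}  "bcaca"  orig:{}
  [5..9]=∅  "cacac"
  [6..10]=∅  "acaca"
  [0..5]=∅  "bbbabc"
  [1..6]=∅  "bbabca"
  [2..7]=∅  "babcac"
  [3..8]=∅  "abcaca"
  [4..9]=∅  "bcacac"
  [5..10]=∅  "cacaca"
  [0..6]=∅  "bbbabca"
  [1..7]=∅  "bbabcac"
  [2..8]={X3}  "babcaca"  orig:{}
  [3..9]=∅  "abcacac"
  [4..10]=∅  "bcacaca"
  [0..7]=∅  "bbbabcac"
  [1..8]={S}  "bbabcaca"
  [2..9]=∅  "babcacac"
  [3..10]=∅  "abcacaca"
  [0..8]=∅  "bbbabcaca"
  [1..9]=∅  "bbabcacac"
  [2..10]=∅  "babcacaca"
  [0..9]=∅  "bbbabcacac"
  [1..10]={X3}  "bbabcacaca"  orig:{}
  [0..10]={S}  "bbbabcacaca"

S ∈ T[0,10] ⇒ YES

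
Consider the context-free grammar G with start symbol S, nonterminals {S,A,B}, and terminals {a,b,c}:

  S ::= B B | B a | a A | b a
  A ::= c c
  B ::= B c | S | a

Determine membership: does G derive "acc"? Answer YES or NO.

Convert to CNF:
  S -> B B | B T1 | T1 A | T2 T1
  A -> T0 T0
  B -> B B | B T0 | B T1 | T1 A | T2 T1 | a
  T0 -> c
  T1 -> a
  T2 -> b

CYK table (by increasing span):
  T[0,0] 'a' = {B,T1}  orig:{B}
  T[1,1] 'c' = {T0}  orig:{}
  T[2,2] 'c' = {T0}  orig:{}
  T[0,1] 'ac' = {B}
  T[1,2] 'cc' = {A}
  T[0,2] 'acc' = {B,S}

S ∈ T[0,2] ⇒ YES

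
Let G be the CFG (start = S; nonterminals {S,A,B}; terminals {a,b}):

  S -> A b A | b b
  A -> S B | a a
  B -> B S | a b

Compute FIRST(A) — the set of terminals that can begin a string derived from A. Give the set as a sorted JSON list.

FIRST iteration:
pass 1:
  A via A→a a: +{a}
  B via B→a b: +{a}
  S via S→A b A: +{a}
  S via S→b b: +{b}
  S: {a,b}  A: {a}  B: {a}
pass 2:
  A via A→S B: +{b}
  S: {a,b}  A: {a,b}  B: {a}
pass 3: — fixpoint
  S: {a,b}  A: {a,b}  B: {a}

FIRST(A) = ["a", "b"]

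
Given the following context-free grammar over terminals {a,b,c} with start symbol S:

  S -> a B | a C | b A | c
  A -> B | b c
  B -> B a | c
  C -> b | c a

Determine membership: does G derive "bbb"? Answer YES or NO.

Convert to CNF:
  S -> T0 B | T0 C | T1 A | c
  A -> B T0 | T1 T2 | c
  B -> B T0 | c
  C -> T2 T0 | b
  T0 -> a
  T1 -> b
  T2 -> c

CYK table (by increasing span):
  cell(0,0) b: {C,T1}  orig:{C}
  cell(1,1) b: {C,T1}  orig:{C}
  cell(2,2) b: {C,T1}  orig:{C}
  cell(0,1) bb: ∅
  cell(1,2) bb: ∅
  cell(0,2) bbb: ∅

S ∉ T[0,2] ⇒ NO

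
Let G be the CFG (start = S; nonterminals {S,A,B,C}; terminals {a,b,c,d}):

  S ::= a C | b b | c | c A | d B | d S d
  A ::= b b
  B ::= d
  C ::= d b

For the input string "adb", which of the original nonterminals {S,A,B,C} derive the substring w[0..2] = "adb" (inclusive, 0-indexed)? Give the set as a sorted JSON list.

CNF form of G:
  S -> T0 T0 | T1 B | T1 X4 | T2 C | T3 A | c
  A -> T0 T0
  B -> d
  C -> T1 T0
  T0 -> b
  T1 -> d
  T2 -> a
  T3 -> c
  X4 -> S T1

Fill CYK table bottom-up — only the sub-triangle for w[0..2]:
  T[0,0] 'a' = {T2}  orig:{}
  T[1,1] 'd' = {B,T1}  orig:{B}
  T[2,2] 'b' = {T0}  orig:{}
  T[0,1] 'ad' = ∅
  T[1,2] 'db' = {C}
  T[0,2] 'adb' = {S}

Original NTs in T[0,2] deriving "adb": ["S"]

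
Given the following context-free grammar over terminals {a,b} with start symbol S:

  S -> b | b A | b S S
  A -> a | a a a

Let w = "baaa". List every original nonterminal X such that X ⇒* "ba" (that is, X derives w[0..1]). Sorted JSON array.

CNF form of G:
  S -> T1 A | T1 X3 | b
  A -> T0 X2 | a
  T0 -> a
  T1 -> b
  X2 -> T0 T0
  X3 -> S S

CYK fill (cells [i..j] with 0 ≤ i ≤ j ≤ 1 only):
  cell(0,0) b: {S,T1}  orig:{S}
  cell(1,1) a: {A,T0}  orig:{A}
  cell(0,1) ba: {S}

Original NTs in T[0,1] deriving "ba": ["S"]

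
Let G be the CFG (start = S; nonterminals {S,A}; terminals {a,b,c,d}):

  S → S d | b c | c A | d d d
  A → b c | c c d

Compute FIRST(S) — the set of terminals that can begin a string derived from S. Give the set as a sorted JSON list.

FIRST sets, iterate to fixpoint:
iter 1:
  A via A→b c: +{b}
  A via A→c c d: +{c}
  S via S→b c: +{b}
  S via S→c A: +{c}
  S via S→d d d: +{d}
  FIRST[S]={b,c,d}  FIRST[A]={b,c}
iter 2: done
  FIRST[S]={b,c,d}  FIRST[A]={b,c}

FIRST(S) = ["b", "c", "d"]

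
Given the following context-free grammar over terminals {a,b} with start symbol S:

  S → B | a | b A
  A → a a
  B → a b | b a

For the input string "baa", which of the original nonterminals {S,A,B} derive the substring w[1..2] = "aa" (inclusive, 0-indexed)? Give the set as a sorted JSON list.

Convert to CNF:
  S -> T0 T1 | T1 A | T1 T0 | a
  A -> T0 T0
  B -> T0 T1 | T1 T0
  T0 -> a
  T1 -> b

CYK fill, restricted to cells inside w[1..2]:
  T[1,1] 'a' = {S,T0}  orig:{S}
  T[2,2] 'a' = {S,T0}  orig:{S}
  T[1,2] 'aa' = {A}

Original NTs in T[1,2] deriving "aa": ["A"]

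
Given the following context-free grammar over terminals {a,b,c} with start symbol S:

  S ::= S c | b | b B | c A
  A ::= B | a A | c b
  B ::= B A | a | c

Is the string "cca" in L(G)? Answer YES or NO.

CNF form of G:
  S -> S T1 | T1 A | T2 B | b
  A -> B A | T0 A | T1 T2 | a | c
  B -> B A | a | c
  T0 -> a
  T1 -> c
  T2 -> b

CYK fill:
  T[0,0] 'c' = {A,B,T1}  orig:{A,B}
  T[1,1] 'c' = {A,B,T1}  orig:{A,B}
  T[2,2] 'a' = {A,B,T0}  orig:{A,B}
  T[0,1] 'cc' = {A,B,S}
  T[1,2] 'ca' = {A,B,S}
  T[0,2] 'cca' = {A,B,S}

S ∈ T[0,2] ⇒ YES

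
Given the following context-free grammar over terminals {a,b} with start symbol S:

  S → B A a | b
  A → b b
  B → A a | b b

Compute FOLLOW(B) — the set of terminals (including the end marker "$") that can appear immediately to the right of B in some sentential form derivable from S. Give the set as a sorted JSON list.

FIRST iteration:
pass 1:
  A via A→b b: +{b}
  B via B→A a: +{b}
  S via S→B A a: +{b}
  FIRST(S)={b}  FIRST(A)={b}  FIRST(B)={b}
pass 2: done
  FIRST(S)={b}  FIRST(A)={b}  FIRST(B)={b}

FOLLOW sets:
initialize: $ ∈ FOLLOW(S)
round 1:
  B→A a: FOLLOW(A) ⊇ FIRST(a) = {a}; new: +{a}
  S→B A a: FOLLOW(B) ⊇ FIRST(A) = {b}; new: +{b}
  S: {$}  A: {a}  B: {b}
round 2: (no change)
  S: {$}  A: {a}  B: {b}

FOLLOW(B) = ["b"]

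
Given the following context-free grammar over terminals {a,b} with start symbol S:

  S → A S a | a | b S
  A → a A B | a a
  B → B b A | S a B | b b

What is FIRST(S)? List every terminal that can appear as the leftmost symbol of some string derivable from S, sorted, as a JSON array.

FIRST sets, iterate to fixpoint:
iter 1:
  A via A→a A B: +{a}
  B via B→b b: +{b}
  S via S→A S a: +{a}
  S via S→b S: +{b}
  S: {a,b}  A: {a}  B: {b}
iter 2:
  B via B→S a B: +{a}
  S: {a,b}  A: {a}  B: {a,b}
iter 3: done
  S: {a,b}  A: {a}  B: {a,b}

FIRST(S) = ["a", "b"]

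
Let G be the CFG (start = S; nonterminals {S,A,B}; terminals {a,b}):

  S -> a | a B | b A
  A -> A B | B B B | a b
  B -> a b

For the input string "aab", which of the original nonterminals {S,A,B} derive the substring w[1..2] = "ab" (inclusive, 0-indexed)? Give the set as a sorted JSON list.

Convert to CNF:
  S -> T0 B | T1 A | a
  A -> A B | B X2 | T0 T1
  B -> T0 T1
  T0 -> a
  T1 -> b
  X2 -> B B

Fill CYK table bottom-up (cells [i..j] with 1 ≤ i ≤ j ≤ 2 only):
  [1..1]={S,T0}  "a"  orig:{S}
  [2..2]={T1}  "b"  orig:{}
  [1..2]={A,B}  "ab"

Original NTs in T[1,2] deriving "ab": ["A", "B"]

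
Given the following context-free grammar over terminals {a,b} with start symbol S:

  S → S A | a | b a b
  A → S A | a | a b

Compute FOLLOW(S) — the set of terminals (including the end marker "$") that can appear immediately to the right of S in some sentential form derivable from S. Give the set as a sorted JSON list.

Compute FIRST by fixpoint:
[1]
  A via A→a: +{a}
  S via S→a: +{a}
  S via S→b a b: +{b}
  S: {a,b}  A: {a}
[2]
  A via A→S A: +{b}
  S: {a,b}  A: {a,b}
[3] done
  S: {a,b}  A: {a,b}

FOLLOW sets:
seed FOLLOW(S) with $
round 1:
  A→S A: FOLLOW(S) ⊇ FIRST(A) = {a,b}; new: +{a,b}
  S→S A: FOLLOW(A) ⊇ FOLLOW(S) ⊇ {$,a,b}; new: +{$,a,b}
  S: {$,a,b}  A: {$,a,b}
round 2: done
  S: {$,a,b}  A: {$,a,b}

FOLLOW(S) = ["$", "a", "b"]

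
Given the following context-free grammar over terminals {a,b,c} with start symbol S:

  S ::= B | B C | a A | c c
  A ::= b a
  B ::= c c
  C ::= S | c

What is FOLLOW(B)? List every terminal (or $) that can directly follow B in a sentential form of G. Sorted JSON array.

FIRST sets, iterate to fixpoint:
[1]
  A via A→b a: +{b}
  B via B→c c: +{c}
  C via C→c: +{c}
  S via S→B: +{c}
  S via S→a A: +{a}
  FIRST[S]={a,c}  FIRST[A]={b}  FIRST[B]={c}  FIRST[C]={c}
[2]
  C via C→S: +{a}
  FIRST[S]={a,c}  FIRST[A]={b}  FIRST[B]={c}  FIRST[C]={a,c}
[3] (no change)
  FIRST[S]={a,c}  FIRST[A]={b}  FIRST[B]={c}  FIRST[C]={a,c}

FOLLOW iteration:
initialize: $ ∈ FOLLOW(S)
pass 1:
  S→B: FOLLOW(B) ⊇ FOLLOW(S) ⊇ {$}; new: +{$}
  S→B C: FOLLOW(B) ⊇ FIRST(C) = {a,c}; new: +{a,c}
  S→B C: FOLLOW(C) ⊇ FOLLOW(S) ⊇ {$}; new: +{$}
  S→a A: FOLLOW(A) ⊇ FOLLOW(S) ⊇ {$}; new: +{$}
  FOLLOW[S]={$}  FOLLOW[A]={$}  FOLLOW[B]={$,a,c}  FOLLOW[C]={$}
pass 2: (stable)
  FOLLOW[S]={$}  FOLLOW[A]={$}  FOLLOW[B]={$,a,c}  FOLLOW[C]={$}

FOLLOW(B) = ["$", "a", "c"]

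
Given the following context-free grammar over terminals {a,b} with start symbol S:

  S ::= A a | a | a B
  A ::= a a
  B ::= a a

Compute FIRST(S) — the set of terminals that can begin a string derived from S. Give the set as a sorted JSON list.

FIRST sets, iterate to fixpoint:
iter 1:
  A via A→a a: +{a}
  B via B→a a: +{a}
  S via S→A a: +{a}
  FIRST(S)={a}  FIRST(A)={a}  FIRST(B)={a}
iter 2: (no change)
  FIRST(S)={a}  FIRST(A)={a}  FIRST(B)={a}

FIRST(S) = ["a"]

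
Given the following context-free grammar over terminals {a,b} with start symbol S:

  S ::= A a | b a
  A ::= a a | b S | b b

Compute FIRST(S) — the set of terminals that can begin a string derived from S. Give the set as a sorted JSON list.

Compute FIRST by fixpoint:
iter 1:
  A via A→a a: +{a}
  A via A→b S: +{b}
  S via S→A a: +{a,b}
  S: {a,b}  A: {a,b}
iter 2: done
  S: {a,b}  A: {a,b}

FIRST(S) = ["a", "b"]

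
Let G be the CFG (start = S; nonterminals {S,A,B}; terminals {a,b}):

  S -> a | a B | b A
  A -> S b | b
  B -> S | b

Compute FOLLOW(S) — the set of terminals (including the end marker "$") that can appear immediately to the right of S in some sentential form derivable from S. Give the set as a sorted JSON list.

FIRST sets, iterate to fixpoint:
[1]
  A via A→b: +{b}
  B via B→b: +{b}
  S via S→a: +{a}
  S via S→b A: +{b}
  FIRST[S]={a,b}  FIRST[A]={b}  FIRST[B]={b}
[2]
  A via A→S b: +{a}
  B via B→S: +{a}
  FIRST[S]={a,b}  FIRST[A]={a,b}  FIRST[B]={a,b}
[3] — fixpoint
  FIRST[S]={a,b}  FIRST[A]={a,b}  FIRST[B]={a,b}

FOLLOW sets:
seed FOLLOW(S) with $
pass 1:
  A→S b: FOLLOW(S) ⊇ FIRST(b) = {b}; new: +{b}
  S→a B: FOLLOW(B) ⊇ FOLLOW(S) ⊇ {$,b}; new: +{$,b}
  S→b A: FOLLOW(A) ⊇ FOLLOW(S) ⊇ {$,b}; new: +{$,b}
  FOLLOW(S)={$,b}  FOLLOW(A)={$,b}  FOLLOW(B)={$,b}
pass 2: — fixpoint
  FOLLOW(S)={$,b}  FOLLOW(A)={$,b}  FOLLOW(B)={$,b}

FOLLOW(S) = ["$", "b"]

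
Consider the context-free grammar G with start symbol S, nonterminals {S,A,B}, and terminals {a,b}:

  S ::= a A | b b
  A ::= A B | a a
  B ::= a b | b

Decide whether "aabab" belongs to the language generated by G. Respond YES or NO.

Convert to CNF:
  S -> T0 A | T1 T1
  A -> A B | T0 T0
  B -> T0 T1 | b
  T0 -> a
  T1 -> b

Fill CYK table bottom-up:
  T[0,0] 'a' = {T0}  orig:{}
  T[1,1] 'a' = {T0}  orig:{}
  T[2,2] 'b' = {B,T1}  orig:{B}
  T[3,3] 'a' = {T0}  orig:{}
  T[4,4] 'b' = {B,T1}  orig:{B}
  T[0,1] 'aa' = {A}
  T[1,2] 'ab' = {B}
  T[2,3] 'ba' = ∅
  T[3,4] 'ab' = {B}
  T[0,2] 'aab' = {A}
  T[1,3] 'aba' = ∅
  T[2,4] 'bab' = ∅
  T[0,3] 'aaba' = ∅
  T[1,4] 'abab' = ∅
  T[0,4] 'aabab' = {A}

S ∉ T[0,4] ⇒ NO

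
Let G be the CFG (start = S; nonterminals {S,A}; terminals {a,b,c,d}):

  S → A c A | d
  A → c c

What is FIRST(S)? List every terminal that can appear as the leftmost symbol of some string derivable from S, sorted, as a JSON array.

FIRST sets, iterate to fixpoint:
iter 1:
  A via A→c c: +{c}
  S via S→A c A: +{c}
  S via S→d: +{d}
  FIRST[S]={c,d}  FIRST[A]={c}
iter 2: — fixpoint
  FIRST[S]={c,d}  FIRST[A]={c}

FIRST(S) = ["c", "d"]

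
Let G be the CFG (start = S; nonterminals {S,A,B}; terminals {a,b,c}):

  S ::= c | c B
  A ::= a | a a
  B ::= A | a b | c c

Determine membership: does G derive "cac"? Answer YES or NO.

CNF form of G:
  S -> T2 B | c
  A -> T0 T0 | a
  B -> T0 T0 | T0 T1 | T2 T2 | a
  T0 -> a
  T1 -> b
  T2 -> c

CYK fill:
  T[0,0] 'c' = {S,T2}  orig:{S}
  T[1,1] 'a' = {A,B,T0}  orig:{A,B}
  T[2,2] 'c' = {S,T2}  orig:{S}
  T[0,1] 'ca' = {S}
  T[1,2] 'ac' = ∅
  T[0,2] 'cac' = ∅

S ∉ T[0,2] ⇒ NO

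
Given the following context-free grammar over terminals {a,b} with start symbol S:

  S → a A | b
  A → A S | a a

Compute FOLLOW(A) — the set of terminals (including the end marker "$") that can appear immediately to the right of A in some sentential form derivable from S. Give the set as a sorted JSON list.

FIRST iteration:
[1]
  A via A→a a: +{a}
  S via S→a A: +{a}
  S via S→b: +{b}
  FIRST(S)={a,b}  FIRST(A)={a}
[2] (stable)
  FIRST(S)={a,b}  FIRST(A)={a}

Compute FOLLOW by fixpoint:
seed FOLLOW(S) with $
pass 1:
  A→A S: FOLLOW(A) ⊇ FIRST(S) = {a,b}; new: +{a,b}
  A→A S: FOLLOW(S) ⊇ FOLLOW(A) ⊇ {a,b}; new: +{a,b}
  S→a A: FOLLOW(A) ⊇ FOLLOW(S) ⊇ {$,a,b}; new: +{$}
  FOLLOW[S]={$,a,b}  FOLLOW[A]={$,a,b}
pass 2: (no change)
  FOLLOW[S]={$,a,b}  FOLLOW[A]={$,a,b}

FOLLOW(A) = ["$", "a", "b"]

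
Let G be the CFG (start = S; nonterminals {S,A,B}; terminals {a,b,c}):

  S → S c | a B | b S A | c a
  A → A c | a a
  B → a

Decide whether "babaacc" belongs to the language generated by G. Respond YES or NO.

Convert to CNF:
  S -> S T0 | T0 T1 | T1 B | T2 X3
  A -> A T0 | T1 T1
  B -> a
  T0 -> c
  T1 -> a
  T2 -> b
  X3 -> S A

CYK fill:
  T[0,0] 'b' = {T2}  orig:{}
  T[1,1] 'a' = {B,T1}  orig:{B}
  T[2,2] 'b' = {T2}  orig:{}
  T[3,3] 'a' = {B,T1}  orig:{B}
  T[4,4] 'a' = {B,T1}  orig:{B}
  T[5,5] 'c' = {T0}  orig:{}
  T[6,6] 'c' = {T0}  orig:{}
  T[0,1] 'ba' = ∅
  T[1,2] 'ab' = ∅
  T[2,3] 'ba' = ∅
  T[3,4] 'aa' = {A,S}
  T[4,5] 'ac' = ∅
  T[5,6] 'cc' = ∅
  T[0,2] 'bab' = ∅
  T[1,3] 'aba' = ∅
  T[2,4] 'baa' = ∅
  T[3,5] 'aac' = {A,S}
  T[4,6] 'acc' = ∅
  T[0,3] 'baba' = ∅
  T[1,4] 'abaa' = ∅
  T[2,5] 'baac' = ∅
  T[3,6] 'aacc' = {A,S}
  T[0,4] 'babaa' = ∅
  T[1,5] 'abaac' = ∅
  T[2,6] 'baacc' = ∅
  T[0,5] 'babaac' = ∅
  T[1,6] 'abaacc' = ∅
  T[0,6] 'babaacc' = ∅

S ∉ T[0,6] ⇒ NO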